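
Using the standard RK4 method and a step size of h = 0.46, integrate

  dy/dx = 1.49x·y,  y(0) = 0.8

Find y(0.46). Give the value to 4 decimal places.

RK4: k1 = f(x_n, y_n); k2 = f(x_n + h/2, y_n + (h/2)·k1); k3 = f(x_n + h/2, y_n + (h/2)·k2); k4 = f(x_n + h, y_n + h·k3); y_{n+1} = y_n + (h/6)·(k1 + 2k2 + 2k3 + k4).
x=0.000000, y=0.800000:
  k1 = f(0.000000, 0.800000) = 0.000000
  k2 = f(0.230000, 0.800000) = 0.274160
  k3 = f(0.230000, 0.863057) = 0.295770
  k4 = f(0.460000, 0.936054) = 0.641571
  y ← 0.800000 + (0.46/6)·(k1 + 2k2 + 2k3 + k4) = 0.936576
y(0.46) ≈ 0.9366

0.9366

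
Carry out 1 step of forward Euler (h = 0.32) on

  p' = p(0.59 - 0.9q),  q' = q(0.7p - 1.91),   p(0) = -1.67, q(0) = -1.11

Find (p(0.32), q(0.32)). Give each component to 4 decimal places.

-2.5192, -0.0163

Euler on (p,q): p_{n+1} = p_n + h·p', q_{n+1} = q_n + h·q'.
0.000000: (-1.670000, -1.110000); f=(-2.653630, 3.417690) → (-2.519162, -0.016339)
(p(0.32), q(0.32)) ≈ (-2.5192, -0.0163)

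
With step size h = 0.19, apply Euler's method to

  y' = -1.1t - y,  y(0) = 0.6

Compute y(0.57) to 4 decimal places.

0.2073

Euler: y_{n+1} = y_n + h·f(t_n, y_n).
t=0.000000, y=0.600000: f=-0.600000 → y ← 0.600000 + 0.19·(-0.600000) = 0.486000
t=0.190000, y=0.486000: f=-0.695000 → y ← 0.486000 + 0.19·(-0.695000) = 0.353950
t=0.380000, y=0.353950: f=-0.771950 → y ← 0.353950 + 0.19·(-0.771950) = 0.207279
y(0.57) ≈ 0.2073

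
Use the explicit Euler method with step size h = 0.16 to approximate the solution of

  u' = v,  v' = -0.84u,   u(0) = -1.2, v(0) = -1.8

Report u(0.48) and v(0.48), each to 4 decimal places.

Euler on (u,v): u_{n+1} = u_n + h·u', v_{n+1} = v_n + h·v'.
0.000000: (-1.200000, -1.800000); f=(-1.800000, 1.008000) → (-1.488000, -1.638720)
0.160000: (-1.488000, -1.638720); f=(-1.638720, 1.249920) → (-1.750195, -1.438733)
0.320000: (-1.750195, -1.438733); f=(-1.438733, 1.470164) → (-1.980392, -1.203507)
(u(0.48), v(0.48)) ≈ (-1.9804, -1.2035)

-1.9804, -1.2035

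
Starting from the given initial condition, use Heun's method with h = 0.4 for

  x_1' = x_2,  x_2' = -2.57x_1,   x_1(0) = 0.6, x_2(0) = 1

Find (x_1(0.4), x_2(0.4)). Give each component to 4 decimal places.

0.8766, 0.1776

Heun on (x_1,x_2): k1 = f(x_n, state_n); k2 = f(x_n + h, state_n + h·k1); state_{n+1} = state_n + (h/2)·(k1 + k2).
0.000000: (0.600000, 1.000000)
  k1 = (1.000000, -1.542000)
  predictor → (1.000000, 0.383200)
  k2 = (0.383200, -2.570000)
  → (0.876640, 0.177600)
(x_1(0.4), x_2(0.4)) ≈ (0.8766, 0.1776)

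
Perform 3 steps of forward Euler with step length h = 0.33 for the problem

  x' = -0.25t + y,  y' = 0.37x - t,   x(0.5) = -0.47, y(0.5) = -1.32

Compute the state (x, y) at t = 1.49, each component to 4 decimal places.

Euler on (x,y): x_{n+1} = x_n + h·x', y_{n+1} = y_n + h·y'.
0.500000: (-0.470000, -1.320000); f=(-1.445000, -0.673900) → (-0.946850, -1.542387)
0.830000: (-0.946850, -1.542387); f=(-1.749887, -1.180334) → (-1.524313, -1.931897)
1.160000: (-1.524313, -1.931897); f=(-2.221897, -1.723996) → (-2.257539, -2.500816)
(x(1.49), y(1.49)) ≈ (-2.2575, -2.5008)

-2.2575, -2.5008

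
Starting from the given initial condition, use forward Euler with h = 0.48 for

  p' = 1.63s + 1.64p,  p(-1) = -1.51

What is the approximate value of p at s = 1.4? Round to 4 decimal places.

-36.6019

Euler: p_{n+1} = p_n + h·f(s_n, p_n).
s=-1.000000, p=-1.510000: f=-4.106400 → p ← -1.510000 + 0.48·(-4.106400) = -3.481072
s=-0.520000, p=-3.481072: f=-6.556558 → p ← -3.481072 + 0.48·(-6.556558) = -6.628220
s=-0.040000, p=-6.628220: f=-10.935481 → p ← -6.628220 + 0.48·(-10.935481) = -11.877251
s=0.440000, p=-11.877251: f=-18.761491 → p ← -11.877251 + 0.48·(-18.761491) = -20.882766
s=0.920000, p=-20.882766: f=-32.748137 → p ← -20.882766 + 0.48·(-32.748137) = -36.601872
p(1.4) ≈ -36.6019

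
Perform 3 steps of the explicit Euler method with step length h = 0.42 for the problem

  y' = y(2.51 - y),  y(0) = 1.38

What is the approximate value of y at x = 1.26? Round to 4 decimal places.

Euler: y_{n+1} = y_n + h·f(x_n, y_n).
x=0.000000, y=1.380000: f=1.559400 → y ← 1.380000 + 0.42·1.559400 = 2.034948
x=0.420000, y=2.034948: f=0.966706 → y ← 2.034948 + 0.42·0.966706 = 2.440965
x=0.840000, y=2.440965: f=0.168513 → y ← 2.440965 + 0.42·0.168513 = 2.511740
y(1.26) ≈ 2.5117

2.5117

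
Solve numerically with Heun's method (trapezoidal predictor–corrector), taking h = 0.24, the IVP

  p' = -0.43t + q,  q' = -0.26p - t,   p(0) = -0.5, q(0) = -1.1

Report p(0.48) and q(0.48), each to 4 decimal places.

Heun on (p,q): k1 = f(t_n, state_n); k2 = f(t_n + h, state_n + h·k1); state_{n+1} = state_n + (h/2)·(k1 + k2).
0.000000: (-0.500000, -1.100000)
  k1 = (-1.100000, 0.130000)
  predictor → (-0.764000, -1.068800)
  k2 = (-1.172000, -0.041360)
  → (-0.772640, -1.089363)
0.240000: (-0.772640, -1.089363)
  k1 = (-1.192563, -0.039114)
  predictor → (-1.058855, -1.098750)
  k2 = (-1.305150, -0.204698)
  → (-1.072366, -1.118621)
(p(0.48), q(0.48)) ≈ (-1.0724, -1.1186)

-1.0724, -1.1186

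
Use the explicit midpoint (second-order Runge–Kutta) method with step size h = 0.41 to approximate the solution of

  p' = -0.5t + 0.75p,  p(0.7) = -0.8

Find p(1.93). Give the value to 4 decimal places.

-3.1844

Midpoint: k1 = f(t_n, p_n); k2 = f(t_n + h/2, p_n + (h/2)·k1); p_{n+1} = p_n + h·k2.
t=0.700000, p=-0.800000:
  k1 = f(0.700000, -0.800000) = -0.950000
  k2 = f(0.905000, -0.994750) = -1.198562
  p ← -0.800000 + 0.41·(-1.198562) = -1.291411
t=1.110000, p=-1.291411:
  k1 = f(1.110000, -1.291411) = -1.523558
  k2 = f(1.315000, -1.603740) = -1.860305
  p ← -1.291411 + 0.41·(-1.860305) = -2.054136
t=1.520000, p=-2.054136:
  k1 = f(1.520000, -2.054136) = -2.300602
  k2 = f(1.725000, -2.525759) = -2.756819
  p ← -2.054136 + 0.41·(-2.756819) = -3.184432
p(1.93) ≈ -3.1844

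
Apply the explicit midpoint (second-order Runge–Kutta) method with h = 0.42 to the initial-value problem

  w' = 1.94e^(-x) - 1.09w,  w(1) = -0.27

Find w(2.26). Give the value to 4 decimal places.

Midpoint: k1 = f(x_n, w_n); k2 = f(x_n + h/2, w_n + (h/2)·k1); w_{n+1} = w_n + h·k2.
x=1.000000, w=-0.270000:
  k1 = f(1.000000, -0.270000) = 1.007986
  k2 = f(1.210000, -0.058323) = 0.642075
  w ← -0.270000 + 0.42·0.642075 = -0.000329
x=1.420000, w=-0.000329:
  k1 = f(1.420000, -0.000329) = 0.469283
  k2 = f(1.630000, 0.098221) = 0.273043
  w ← -0.000329 + 0.42·0.273043 = 0.114349
x=1.840000, w=0.114349:
  k1 = f(1.840000, 0.114349) = 0.183465
  k2 = f(2.050000, 0.152877) = 0.083110
  w ← 0.114349 + 0.42·0.083110 = 0.149255
w(2.26) ≈ 0.1493

0.1493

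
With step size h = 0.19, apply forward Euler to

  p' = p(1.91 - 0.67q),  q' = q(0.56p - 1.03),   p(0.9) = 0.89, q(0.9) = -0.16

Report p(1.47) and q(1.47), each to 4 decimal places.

Euler on (p,q): p_{n+1} = p_n + h·p', q_{n+1} = q_n + h·q'.
0.900000: (0.890000, -0.160000); f=(1.795308, 0.085056) → (1.231109, -0.143839)
1.090000: (1.231109, -0.143839); f=(2.470062, 0.048989) → (1.700420, -0.134532)
1.280000: (1.700420, -0.134532); f=(3.401072, 0.010462) → (2.346624, -0.132544)
(p(1.47), q(1.47)) ≈ (2.3466, -0.1325)

2.3466, -0.1325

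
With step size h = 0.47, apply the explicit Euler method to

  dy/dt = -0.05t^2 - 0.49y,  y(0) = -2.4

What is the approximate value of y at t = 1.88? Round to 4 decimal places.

-0.9081

Euler: y_{n+1} = y_n + h·f(t_n, y_n).
t=0.000000, y=-2.400000: f=1.176000 → y ← -2.400000 + 0.47·1.176000 = -1.847280
t=0.470000, y=-1.847280: f=0.894122 → y ← -1.847280 + 0.47·0.894122 = -1.427043
t=0.940000, y=-1.427043: f=0.655071 → y ← -1.427043 + 0.47·0.655071 = -1.119159
t=1.410000, y=-1.119159: f=0.448983 → y ← -1.119159 + 0.47·0.448983 = -0.908137
y(1.88) ≈ -0.9081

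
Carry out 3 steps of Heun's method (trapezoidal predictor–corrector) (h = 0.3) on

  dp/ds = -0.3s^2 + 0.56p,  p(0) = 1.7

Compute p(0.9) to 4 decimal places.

2.7224

Heun: k1 = f(s_n, p_n); k2 = f(s_n + h, p_n + h·k1); p_{n+1} = p_n + (h/2)·(k1 + k2).
s=0.000000, p=1.700000:
  k1 = f(0.000000, 1.700000) = 0.952000
  k2 = f(0.300000, 1.985600) = 1.084936
  p ← 1.700000 + (0.3/2)·(0.952000 + 1.084936) = 2.005540
s=0.300000, p=2.005540:
  k1 = f(0.300000, 2.005540) = 1.096103
  k2 = f(0.600000, 2.334371) = 1.199248
  p ← 2.005540 + (0.3/2)·(1.096103 + 1.199248) = 2.349843
s=0.600000, p=2.349843:
  k1 = f(0.600000, 2.349843) = 1.207912
  k2 = f(0.900000, 2.712217) = 1.275841
  p ← 2.349843 + (0.3/2)·(1.207912 + 1.275841) = 2.722406
p(0.9) ≈ 2.7224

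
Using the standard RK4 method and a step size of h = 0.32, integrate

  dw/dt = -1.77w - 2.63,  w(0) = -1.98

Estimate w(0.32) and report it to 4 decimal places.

RK4: k1 = f(t_n, w_n); k2 = f(t_n + h/2, w_n + (h/2)·k1); k3 = f(t_n + h/2, w_n + (h/2)·k2); k4 = f(t_n + h, w_n + h·k3); w_{n+1} = w_n + (h/6)·(k1 + 2k2 + 2k3 + k4).
t=0.000000, w=-1.980000:
  k1 = f(0.000000, -1.980000) = 0.874600
  k2 = f(0.160000, -1.840064) = 0.626913
  k3 = f(0.160000, -1.879694) = 0.697058
  k4 = f(0.320000, -1.756941) = 0.479786
  w ← -1.980000 + (0.32/6)·(k1 + 2k2 + 2k3 + k4) = -1.766542
w(0.32) ≈ -1.7665

-1.7665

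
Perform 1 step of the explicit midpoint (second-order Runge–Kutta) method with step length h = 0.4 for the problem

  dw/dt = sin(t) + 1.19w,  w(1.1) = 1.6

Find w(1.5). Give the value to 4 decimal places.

3.0131

Midpoint: k1 = f(t_n, w_n); k2 = f(t_n + h/2, w_n + (h/2)·k1); w_{n+1} = w_n + h·k2.
t=1.100000, w=1.600000:
  k1 = f(1.100000, 1.600000) = 2.795207
  k2 = f(1.300000, 2.159041) = 3.532818
  w ← 1.600000 + 0.4·3.532818 = 3.013127
w(1.5) ≈ 3.0131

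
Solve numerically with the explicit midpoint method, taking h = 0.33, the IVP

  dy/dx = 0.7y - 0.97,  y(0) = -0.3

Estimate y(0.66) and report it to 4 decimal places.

-1.2807

Midpoint: k1 = f(x_n, y_n); k2 = f(x_n + h/2, y_n + (h/2)·k1); y_{n+1} = y_n + h·k2.
x=0.000000, y=-0.300000:
  k1 = f(0.000000, -0.300000) = -1.180000
  k2 = f(0.165000, -0.494700) = -1.316290
  y ← -0.300000 + 0.33·(-1.316290) = -0.734376
x=0.330000, y=-0.734376:
  k1 = f(0.330000, -0.734376) = -1.484063
  k2 = f(0.495000, -0.979246) = -1.655472
  y ← -0.734376 + 0.33·(-1.655472) = -1.280682
y(0.66) ≈ -1.2807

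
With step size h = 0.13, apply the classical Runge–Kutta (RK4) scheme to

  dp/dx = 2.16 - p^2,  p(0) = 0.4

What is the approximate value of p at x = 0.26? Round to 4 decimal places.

0.8513

RK4: k1 = f(x_n, p_n); k2 = f(x_n + h/2, p_n + (h/2)·k1); k3 = f(x_n + h/2, p_n + (h/2)·k2); k4 = f(x_n + h, p_n + h·k3); p_{n+1} = p_n + (h/6)·(k1 + 2k2 + 2k3 + k4).
x=0.000000, p=0.400000:
  k1 = f(0.000000, 0.400000) = 2.000000
  k2 = f(0.065000, 0.530000) = 1.879100
  k3 = f(0.065000, 0.522142) = 1.887368
  k4 = f(0.130000, 0.645358) = 1.743513
  p ← 0.400000 + (0.13/6)·(k1 + 2k2 + 2k3 + k4) = 0.644323
x=0.130000, p=0.644323:
  k1 = f(0.130000, 0.644323) = 1.744848
  k2 = f(0.195000, 0.757738) = 1.585833
  k3 = f(0.195000, 0.747402) = 1.601390
  k4 = f(0.260000, 0.852504) = 1.433237
  p ← 0.644323 + (0.13/6)·(k1 + 2k2 + 2k3 + k4) = 0.851295
p(0.26) ≈ 0.8513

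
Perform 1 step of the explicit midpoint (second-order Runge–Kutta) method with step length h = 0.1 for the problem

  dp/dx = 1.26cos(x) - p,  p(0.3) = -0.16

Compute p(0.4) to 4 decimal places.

-0.0325

Midpoint: k1 = f(x_n, p_n); k2 = f(x_n + h/2, p_n + (h/2)·k1); p_{n+1} = p_n + h·k2.
x=0.300000, p=-0.160000:
  k1 = f(0.300000, -0.160000) = 1.363724
  k2 = f(0.350000, -0.091814) = 1.275423
  p ← -0.160000 + 0.1·1.275423 = -0.032458
p(0.4) ≈ -0.0325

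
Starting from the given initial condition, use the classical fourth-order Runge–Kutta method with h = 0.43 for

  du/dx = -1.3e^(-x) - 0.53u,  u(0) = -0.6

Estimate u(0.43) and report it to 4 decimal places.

-0.8807

RK4: k1 = f(x_n, u_n); k2 = f(x_n + h/2, u_n + (h/2)·k1); k3 = f(x_n + h/2, u_n + (h/2)·k2); k4 = f(x_n + h, u_n + h·k3); u_{n+1} = u_n + (h/6)·(k1 + 2k2 + 2k3 + k4).
x=0.000000, u=-0.600000:
  k1 = f(0.000000, -0.600000) = -0.982000
  k2 = f(0.215000, -0.811130) = -0.618605
  k3 = f(0.215000, -0.733000) = -0.660014
  k4 = f(0.430000, -0.883806) = -0.377245
  u ← -0.600000 + (0.43/6)·(k1 + 2k2 + 2k3 + k4) = -0.880681
u(0.43) ≈ -0.8807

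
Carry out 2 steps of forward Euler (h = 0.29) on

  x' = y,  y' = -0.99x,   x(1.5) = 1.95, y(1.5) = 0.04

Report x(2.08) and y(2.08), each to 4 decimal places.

Euler on (x,y): x_{n+1} = x_n + h·x', y_{n+1} = y_n + h·y'.
1.500000: (1.950000, 0.040000); f=(0.040000, -1.930500) → (1.961600, -0.519845)
1.790000: (1.961600, -0.519845); f=(-0.519845, -1.941984) → (1.810845, -1.083020)
(x(2.08), y(2.08)) ≈ (1.8108, -1.0830)

1.8108, -1.0830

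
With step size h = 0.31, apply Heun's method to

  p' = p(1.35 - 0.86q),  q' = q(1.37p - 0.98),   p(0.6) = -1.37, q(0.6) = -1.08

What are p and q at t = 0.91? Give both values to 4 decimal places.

Heun on (p,q): k1 = f(t_n, state_n); k2 = f(t_n + h, state_n + h·k1); state_{n+1} = state_n + (h/2)·(k1 + k2).
0.600000: (-1.370000, -1.080000)
  k1 = (-3.121956, 3.085452)
  predictor → (-2.337806, -0.123510)
  k2 = (-3.404357, 0.516616)
  → (-2.381578, -0.521679)
(p(0.91), q(0.91)) ≈ (-2.3816, -0.5217)

-2.3816, -0.5217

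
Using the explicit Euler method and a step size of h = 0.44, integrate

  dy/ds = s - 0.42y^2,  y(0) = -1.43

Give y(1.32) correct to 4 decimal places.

Euler: y_{n+1} = y_n + h·f(s_n, y_n).
s=0.000000, y=-1.430000: f=-0.858858 → y ← -1.430000 + 0.44·(-0.858858) = -1.807898
s=0.440000, y=-1.807898: f=-0.932767 → y ← -1.807898 + 0.44·(-0.932767) = -2.218315
s=0.880000, y=-2.218315: f=-1.186787 → y ← -2.218315 + 0.44·(-1.186787) = -2.740501
y(1.32) ≈ -2.7405

-2.7405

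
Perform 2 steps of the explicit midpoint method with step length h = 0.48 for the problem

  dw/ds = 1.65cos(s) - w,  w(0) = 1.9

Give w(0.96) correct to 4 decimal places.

Midpoint: k1 = f(s_n, w_n); k2 = f(s_n + h/2, w_n + (h/2)·k1); w_{n+1} = w_n + h·k2.
s=0.000000, w=1.900000:
  k1 = f(0.000000, 1.900000) = -0.250000
  k2 = f(0.240000, 1.840000) = -0.237292
  w ← 1.900000 + 0.48·(-0.237292) = 1.786100
s=0.480000, w=1.786100:
  k1 = f(0.480000, 1.786100) = -0.322558
  k2 = f(0.720000, 1.708686) = -0.468206
  w ← 1.786100 + 0.48·(-0.468206) = 1.561361
w(0.96) ≈ 1.5614

1.5614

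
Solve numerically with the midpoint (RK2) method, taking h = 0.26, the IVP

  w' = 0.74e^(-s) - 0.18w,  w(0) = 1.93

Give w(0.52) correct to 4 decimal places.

Midpoint: k1 = f(s_n, w_n); k2 = f(s_n + h/2, w_n + (h/2)·k1); w_{n+1} = w_n + h·k2.
s=0.000000, w=1.930000:
  k1 = f(0.000000, 1.930000) = 0.392600
  k2 = f(0.130000, 1.981038) = 0.293204
  w ← 1.930000 + 0.26·0.293204 = 2.006233
s=0.260000, w=2.006233:
  k1 = f(0.260000, 2.006233) = 0.209456
  k2 = f(0.390000, 2.033462) = 0.134999
  w ← 2.006233 + 0.26·0.134999 = 2.041333
w(0.52) ≈ 2.0413

2.0413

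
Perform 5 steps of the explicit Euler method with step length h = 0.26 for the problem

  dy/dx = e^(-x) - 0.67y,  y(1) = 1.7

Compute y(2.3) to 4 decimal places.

Euler: y_{n+1} = y_n + h·f(x_n, y_n).
x=1.000000, y=1.700000: f=-0.771121 → y ← 1.700000 + 0.26·(-0.771121) = 1.499509
x=1.260000, y=1.499509: f=-0.721017 → y ← 1.499509 + 0.26·(-0.721017) = 1.312044
x=1.520000, y=1.312044: f=-0.660358 → y ← 1.312044 + 0.26·(-0.660358) = 1.140351
x=1.780000, y=1.140351: f=-0.595397 → y ← 1.140351 + 0.26·(-0.595397) = 0.985548
x=2.040000, y=0.985548: f=-0.530288 → y ← 0.985548 + 0.26·(-0.530288) = 0.847673
y(2.3) ≈ 0.8477

0.8477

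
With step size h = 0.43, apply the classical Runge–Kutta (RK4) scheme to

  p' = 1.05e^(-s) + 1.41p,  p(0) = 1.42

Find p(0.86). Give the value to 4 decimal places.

RK4: k1 = f(s_n, p_n); k2 = f(s_n + h/2, p_n + (h/2)·k1); k3 = f(s_n + h/2, p_n + (h/2)·k2); k4 = f(s_n + h, p_n + h·k3); p_{n+1} = p_n + (h/6)·(k1 + 2k2 + 2k3 + k4).
s=0.000000, p=1.420000:
  k1 = f(0.000000, 1.420000) = 3.052200
  k2 = f(0.215000, 2.076223) = 3.774343
  k3 = f(0.215000, 2.231484) = 3.993261
  k4 = f(0.430000, 3.137102) = 5.106348
  p ← 1.420000 + (0.43/6)·(k1 + 2k2 + 2k3 + k4) = 3.118052
s=0.430000, p=3.118052:
  k1 = f(0.430000, 3.118052) = 5.079489
  k2 = f(0.645000, 4.210143) = 6.487197
  k3 = f(0.645000, 4.512800) = 6.913943
  k4 = f(0.860000, 6.091048) = 9.032698
  p ← 3.118052 + (0.43/6)·(k1 + 2k2 + 2k3 + k4) = 6.050256
p(0.86) ≈ 6.0503

6.0503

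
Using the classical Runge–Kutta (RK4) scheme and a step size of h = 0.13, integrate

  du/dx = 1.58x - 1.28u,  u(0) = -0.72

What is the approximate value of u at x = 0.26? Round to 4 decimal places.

-0.4682

RK4: k1 = f(x_n, u_n); k2 = f(x_n + h/2, u_n + (h/2)·k1); k3 = f(x_n + h/2, u_n + (h/2)·k2); k4 = f(x_n + h, u_n + h·k3); u_{n+1} = u_n + (h/6)·(k1 + 2k2 + 2k3 + k4).
x=0.000000, u=-0.720000:
  k1 = f(0.000000, -0.720000) = 0.921600
  k2 = f(0.065000, -0.660096) = 0.947623
  k3 = f(0.065000, -0.658405) = 0.945458
  k4 = f(0.130000, -0.597090) = 0.969676
  u ← -0.720000 + (0.13/6)·(k1 + 2k2 + 2k3 + k4) = -0.596989
x=0.130000, u=-0.596989:
  k1 = f(0.130000, -0.596989) = 0.969546
  k2 = f(0.195000, -0.533968) = 0.991580
  k3 = f(0.195000, -0.532536) = 0.989746
  k4 = f(0.260000, -0.468322) = 1.010252
  u ← -0.596989 + (0.13/6)·(k1 + 2k2 + 2k3 + k4) = -0.468236
u(0.26) ≈ -0.4682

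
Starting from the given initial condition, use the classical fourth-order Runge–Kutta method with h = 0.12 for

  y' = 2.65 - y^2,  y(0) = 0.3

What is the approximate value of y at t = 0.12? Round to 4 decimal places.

RK4: k1 = f(t_n, y_n); k2 = f(t_n + h/2, y_n + (h/2)·k1); k3 = f(t_n + h/2, y_n + (h/2)·k2); k4 = f(t_n + h, y_n + h·k3); y_{n+1} = y_n + (h/6)·(k1 + 2k2 + 2k3 + k4).
t=0.000000, y=0.300000:
  k1 = f(0.000000, 0.300000) = 2.560000
  k2 = f(0.060000, 0.453600) = 2.444247
  k3 = f(0.060000, 0.446655) = 2.450499
  k4 = f(0.120000, 0.594060) = 2.297093
  y ← 0.300000 + (0.12/6)·(k1 + 2k2 + 2k3 + k4) = 0.592932
y(0.12) ≈ 0.5929

0.5929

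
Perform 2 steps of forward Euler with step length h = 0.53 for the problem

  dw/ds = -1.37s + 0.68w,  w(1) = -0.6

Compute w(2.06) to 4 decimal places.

-3.2091

Euler: w_{n+1} = w_n + h·f(s_n, w_n).
s=1.000000, w=-0.600000: f=-1.778000 → w ← -0.600000 + 0.53·(-1.778000) = -1.542340
s=1.530000, w=-1.542340: f=-3.144891 → w ← -1.542340 + 0.53·(-3.144891) = -3.209132
w(2.06) ≈ -3.2091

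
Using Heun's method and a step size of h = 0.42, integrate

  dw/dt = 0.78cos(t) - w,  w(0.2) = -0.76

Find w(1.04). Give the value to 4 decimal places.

-0.0278

Heun: k1 = f(t_n, w_n); k2 = f(t_n + h, w_n + h·k1); w_{n+1} = w_n + (h/2)·(k1 + k2).
t=0.200000, w=-0.760000:
  k1 = f(0.200000, -0.760000) = 1.524452
  k2 = f(0.620000, -0.119730) = 0.754555
  w ← -0.760000 + (0.42/2)·(1.524452 + 0.754555) = -0.281408
t=0.620000, w=-0.281408:
  k1 = f(0.620000, -0.281408) = 0.916234
  k2 = f(1.040000, 0.103410) = 0.291442
  w ← -0.281408 + (0.42/2)·(0.916234 + 0.291442) = -0.027797
w(1.04) ≈ -0.0278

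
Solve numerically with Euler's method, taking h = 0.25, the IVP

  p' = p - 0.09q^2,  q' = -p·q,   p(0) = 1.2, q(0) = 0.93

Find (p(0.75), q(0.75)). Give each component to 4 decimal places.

2.2976, 0.2213

Euler on (p,q): p_{n+1} = p_n + h·p', q_{n+1} = q_n + h·q'.
0.000000: (1.200000, 0.930000); f=(1.122159, -1.116000) → (1.480540, 0.651000)
0.250000: (1.480540, 0.651000); f=(1.442398, -0.963831) → (1.841139, 0.410042)
0.500000: (1.841139, 0.410042); f=(1.826007, -0.754945) → (2.297641, 0.221306)
(p(0.75), q(0.75)) ≈ (2.2976, 0.2213)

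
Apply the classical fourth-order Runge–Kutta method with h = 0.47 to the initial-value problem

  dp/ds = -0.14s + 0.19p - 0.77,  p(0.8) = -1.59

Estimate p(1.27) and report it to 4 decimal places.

-2.1881

RK4: k1 = f(s_n, p_n); k2 = f(s_n + h/2, p_n + (h/2)·k1); k3 = f(s_n + h/2, p_n + (h/2)·k2); k4 = f(s_n + h, p_n + h·k3); p_{n+1} = p_n + (h/6)·(k1 + 2k2 + 2k3 + k4).
s=0.800000, p=-1.590000:
  k1 = f(0.800000, -1.590000) = -1.184100
  k2 = f(1.035000, -1.868264) = -1.269870
  k3 = f(1.035000, -1.888419) = -1.273700
  k4 = f(1.270000, -2.188639) = -1.363641
  p ← -1.590000 + (0.47/6)·(k1 + 2k2 + 2k3 + k4) = -2.188066
p(1.27) ≈ -2.1881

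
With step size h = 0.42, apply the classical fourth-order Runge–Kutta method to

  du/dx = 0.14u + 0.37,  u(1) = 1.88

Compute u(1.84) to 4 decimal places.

RK4: k1 = f(x_n, u_n); k2 = f(x_n + h/2, u_n + (h/2)·k1); k3 = f(x_n + h/2, u_n + (h/2)·k2); k4 = f(x_n + h, u_n + h·k3); u_{n+1} = u_n + (h/6)·(k1 + 2k2 + 2k3 + k4).
x=1.000000, u=1.880000:
  k1 = f(1.000000, 1.880000) = 0.633200
  k2 = f(1.210000, 2.012972) = 0.651816
  k3 = f(1.210000, 2.016881) = 0.652363
  k4 = f(1.420000, 2.153993) = 0.671559
  u ← 1.880000 + (0.42/6)·(k1 + 2k2 + 2k3 + k4) = 2.153918
x=1.420000, u=2.153918:
  k1 = f(1.420000, 2.153918) = 0.671549
  k2 = f(1.630000, 2.294943) = 0.691292
  k3 = f(1.630000, 2.299090) = 0.691873
  k4 = f(1.840000, 2.444505) = 0.712231
  u ← 2.153918 + (0.42/6)·(k1 + 2k2 + 2k3 + k4) = 2.444426
u(1.84) ≈ 2.4444

2.4444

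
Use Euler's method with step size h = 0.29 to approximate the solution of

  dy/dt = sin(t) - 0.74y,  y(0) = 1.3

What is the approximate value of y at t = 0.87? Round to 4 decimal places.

0.8539

Euler: y_{n+1} = y_n + h·f(t_n, y_n).
t=0.000000, y=1.300000: f=-0.962000 → y ← 1.300000 + 0.29·(-0.962000) = 1.021020
t=0.290000, y=1.021020: f=-0.469603 → y ← 1.021020 + 0.29·(-0.469603) = 0.884835
t=0.580000, y=0.884835: f=-0.106754 → y ← 0.884835 + 0.29·(-0.106754) = 0.853877
y(0.87) ≈ 0.8539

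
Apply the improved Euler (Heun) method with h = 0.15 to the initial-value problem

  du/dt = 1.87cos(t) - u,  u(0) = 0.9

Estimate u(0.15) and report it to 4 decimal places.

Heun: k1 = f(t_n, u_n); k2 = f(t_n + h, u_n + h·k1); u_{n+1} = u_n + (h/2)·(k1 + k2).
t=0.000000, u=0.900000:
  k1 = f(0.000000, 0.900000) = 0.970000
  k2 = f(0.150000, 1.045500) = 0.803502
  u ← 0.900000 + (0.15/2)·(0.970000 + 0.803502) = 1.033013
u(0.15) ≈ 1.0330

1.0330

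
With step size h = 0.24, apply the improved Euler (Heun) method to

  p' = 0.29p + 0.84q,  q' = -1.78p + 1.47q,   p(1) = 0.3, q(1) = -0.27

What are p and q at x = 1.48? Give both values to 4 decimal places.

Heun on (p,q): k1 = f(x_n, state_n); k2 = f(x_n + h, state_n + h·k1); state_{n+1} = state_n + (h/2)·(k1 + k2).
1.000000: (0.300000, -0.270000)
  k1 = (-0.139800, -0.930900)
  predictor → (0.266448, -0.493416)
  k2 = (-0.337200, -1.199599)
  → (0.242760, -0.525660)
1.240000: (0.242760, -0.525660)
  k1 = (-0.371154, -1.204833)
  predictor → (0.153683, -0.814820)
  k2 = (-0.639881, -1.471341)
  → (0.121436, -0.846801)
(p(1.48), q(1.48)) ≈ (0.1214, -0.8468)

0.1214, -0.8468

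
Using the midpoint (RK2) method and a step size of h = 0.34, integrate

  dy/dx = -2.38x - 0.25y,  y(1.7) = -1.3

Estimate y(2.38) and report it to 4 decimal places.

-4.1515

Midpoint: k1 = f(x_n, y_n); k2 = f(x_n + h/2, y_n + (h/2)·k1); y_{n+1} = y_n + h·k2.
x=1.700000, y=-1.300000:
  k1 = f(1.700000, -1.300000) = -3.721000
  k2 = f(1.870000, -1.932570) = -3.967457
  y ← -1.300000 + 0.34·(-3.967457) = -2.648936
x=2.040000, y=-2.648936:
  k1 = f(2.040000, -2.648936) = -4.192966
  k2 = f(2.210000, -3.361740) = -4.419365
  y ← -2.648936 + 0.34·(-4.419365) = -4.151520
y(2.38) ≈ -4.1515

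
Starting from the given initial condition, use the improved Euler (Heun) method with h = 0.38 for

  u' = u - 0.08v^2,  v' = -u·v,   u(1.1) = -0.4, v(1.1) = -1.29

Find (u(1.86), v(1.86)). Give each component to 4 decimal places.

-1.0513, -2.1084

Heun on (u,v): k1 = f(t_n, state_n); k2 = f(t_n + h, state_n + h·k1); state_{n+1} = state_n + (h/2)·(k1 + k2).
1.100000: (-0.400000, -1.290000)
  k1 = (-0.533128, -0.516000)
  predictor → (-0.602589, -1.486080)
  k2 = (-0.779263, -0.895495)
  → (-0.649354, -1.558184)
1.480000: (-0.649354, -1.558184)
  k1 = (-0.843589, -1.011814)
  predictor → (-0.969918, -1.942673)
  k2 = (-1.271837, -1.884234)
  → (-1.051285, -2.108433)
(u(1.86), v(1.86)) ≈ (-1.0513, -2.1084)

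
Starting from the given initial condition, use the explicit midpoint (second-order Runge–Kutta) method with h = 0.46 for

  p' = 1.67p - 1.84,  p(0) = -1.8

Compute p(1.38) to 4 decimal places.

-24.3860

Midpoint: k1 = f(x_n, p_n); k2 = f(x_n + h/2, p_n + (h/2)·k1); p_{n+1} = p_n + h·k2.
x=0.000000, p=-1.800000:
  k1 = f(0.000000, -1.800000) = -4.846000
  k2 = f(0.230000, -2.914580) = -6.707349
  p ← -1.800000 + 0.46·(-6.707349) = -4.885380
x=0.460000, p=-4.885380:
  k1 = f(0.460000, -4.885380) = -9.998585
  k2 = f(0.690000, -7.185055) = -13.839042
  p ← -4.885380 + 0.46·(-13.839042) = -11.251340
x=0.920000, p=-11.251340:
  k1 = f(0.920000, -11.251340) = -20.629737
  k2 = f(1.150000, -15.996179) = -28.553619
  p ← -11.251340 + 0.46·(-28.553619) = -24.386004
p(1.38) ≈ -24.3860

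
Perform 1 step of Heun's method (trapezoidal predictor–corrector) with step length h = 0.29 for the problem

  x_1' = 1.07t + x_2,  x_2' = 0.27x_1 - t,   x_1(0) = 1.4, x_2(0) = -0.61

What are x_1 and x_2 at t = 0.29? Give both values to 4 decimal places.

Heun on (x_1,x_2): k1 = f(t_n, state_n); k2 = f(t_n + h, state_n + h·k1); state_{n+1} = state_n + (h/2)·(k1 + k2).
0.000000: (1.400000, -0.610000)
  k1 = (-0.610000, 0.378000)
  predictor → (1.223100, -0.500380)
  k2 = (-0.190080, 0.040237)
  → (1.283988, -0.549356)
(x_1(0.29), x_2(0.29)) ≈ (1.2840, -0.5494)

1.2840, -0.5494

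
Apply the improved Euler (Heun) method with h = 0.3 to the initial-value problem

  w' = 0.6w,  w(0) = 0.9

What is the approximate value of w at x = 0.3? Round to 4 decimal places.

Heun: k1 = f(x_n, w_n); k2 = f(x_n + h, w_n + h·k1); w_{n+1} = w_n + (h/2)·(k1 + k2).
x=0.000000, w=0.900000:
  k1 = f(0.000000, 0.900000) = 0.540000
  k2 = f(0.300000, 1.062000) = 0.637200
  w ← 0.900000 + (0.3/2)·(0.540000 + 0.637200) = 1.076580
w(0.3) ≈ 1.0766

1.0766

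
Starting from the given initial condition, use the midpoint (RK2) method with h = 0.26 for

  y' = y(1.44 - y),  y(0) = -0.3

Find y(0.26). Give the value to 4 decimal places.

-0.4729

Midpoint: k1 = f(s_n, y_n); k2 = f(s_n + h/2, y_n + (h/2)·k1); y_{n+1} = y_n + h·k2.
s=0.000000, y=-0.300000:
  k1 = f(0.000000, -0.300000) = -0.522000
  k2 = f(0.130000, -0.367860) = -0.665039
  y ← -0.300000 + 0.26·(-0.665039) = -0.472910
y(0.26) ≈ -0.4729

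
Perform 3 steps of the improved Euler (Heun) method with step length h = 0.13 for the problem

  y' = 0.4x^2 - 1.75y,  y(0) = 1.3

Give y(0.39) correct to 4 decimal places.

0.6688

Heun: k1 = f(x_n, y_n); k2 = f(x_n + h, y_n + h·k1); y_{n+1} = y_n + (h/2)·(k1 + k2).
x=0.000000, y=1.300000:
  k1 = f(0.000000, 1.300000) = -2.275000
  k2 = f(0.130000, 1.004250) = -1.750678
  y ← 1.300000 + (0.13/2)·(-2.275000 + (-1.750678)) = 1.038331
x=0.130000, y=1.038331:
  k1 = f(0.130000, 1.038331) = -1.810319
  k2 = f(0.260000, 0.802989) = -1.378192
  y ← 1.038331 + (0.13/2)·(-1.810319 + (-1.378192)) = 0.831078
x=0.260000, y=0.831078:
  k1 = f(0.260000, 0.831078) = -1.427346
  k2 = f(0.390000, 0.645523) = -1.068825
  y ← 0.831078 + (0.13/2)·(-1.427346 + (-1.068825)) = 0.668827
y(0.39) ≈ 0.6688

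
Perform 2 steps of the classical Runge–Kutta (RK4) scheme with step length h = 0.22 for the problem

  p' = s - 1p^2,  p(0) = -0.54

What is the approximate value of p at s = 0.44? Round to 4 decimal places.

-0.5911

RK4: k1 = f(s_n, p_n); k2 = f(s_n + h/2, p_n + (h/2)·k1); k3 = f(s_n + h/2, p_n + (h/2)·k2); k4 = f(s_n + h, p_n + h·k3); p_{n+1} = p_n + (h/6)·(k1 + 2k2 + 2k3 + k4).
s=0.000000, p=-0.540000:
  k1 = f(0.000000, -0.540000) = -0.291600
  k2 = f(0.110000, -0.572076) = -0.217271
  k3 = f(0.110000, -0.563900) = -0.207983
  k4 = f(0.220000, -0.585756) = -0.123110
  p ← -0.540000 + (0.22/6)·(k1 + 2k2 + 2k3 + k4) = -0.586391
s=0.220000, p=-0.586391:
  k1 = f(0.220000, -0.586391) = -0.123855
  k2 = f(0.330000, -0.600015) = -0.030018
  k3 = f(0.330000, -0.589693) = -0.017738
  k4 = f(0.440000, -0.590294) = 0.091553
  p ← -0.586391 + (0.22/6)·(k1 + 2k2 + 2k3 + k4) = -0.591078
p(0.44) ≈ -0.5911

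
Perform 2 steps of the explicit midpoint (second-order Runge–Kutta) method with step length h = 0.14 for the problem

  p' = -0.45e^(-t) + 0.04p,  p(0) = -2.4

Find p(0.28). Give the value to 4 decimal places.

Midpoint: k1 = f(t_n, p_n); k2 = f(t_n + h/2, p_n + (h/2)·k1); p_{n+1} = p_n + h·k2.
t=0.000000, p=-2.400000:
  k1 = f(0.000000, -2.400000) = -0.546000
  k2 = f(0.070000, -2.438220) = -0.517106
  p ← -2.400000 + 0.14·(-0.517106) = -2.472395
t=0.140000, p=-2.472395:
  k1 = f(0.140000, -2.472395) = -0.490107
  k2 = f(0.210000, -2.506702) = -0.465031
  p ← -2.472395 + 0.14·(-0.465031) = -2.537499
p(0.28) ≈ -2.5375

-2.5375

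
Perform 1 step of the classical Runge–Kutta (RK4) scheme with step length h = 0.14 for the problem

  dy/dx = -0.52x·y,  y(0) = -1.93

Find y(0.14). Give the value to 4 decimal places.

-1.9202

RK4: k1 = f(x_n, y_n); k2 = f(x_n + h/2, y_n + (h/2)·k1); k3 = f(x_n + h/2, y_n + (h/2)·k2); k4 = f(x_n + h, y_n + h·k3); y_{n+1} = y_n + (h/6)·(k1 + 2k2 + 2k3 + k4).
x=0.000000, y=-1.930000:
  k1 = f(0.000000, -1.930000) = 0.000000
  k2 = f(0.070000, -1.930000) = 0.070252
  k3 = f(0.070000, -1.925082) = 0.070073
  k4 = f(0.140000, -1.920190) = 0.139790
  y ← -1.930000 + (0.14/6)·(k1 + 2k2 + 2k3 + k4) = -1.920190
y(0.14) ≈ -1.9202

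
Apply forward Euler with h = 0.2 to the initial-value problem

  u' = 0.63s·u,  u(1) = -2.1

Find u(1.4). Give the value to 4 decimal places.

-2.7221

Euler: u_{n+1} = u_n + h·f(s_n, u_n).
s=1.000000, u=-2.100000: f=-1.323000 → u ← -2.100000 + 0.2·(-1.323000) = -2.364600
s=1.200000, u=-2.364600: f=-1.787638 → u ← -2.364600 + 0.2·(-1.787638) = -2.722128
u(1.4) ≈ -2.7221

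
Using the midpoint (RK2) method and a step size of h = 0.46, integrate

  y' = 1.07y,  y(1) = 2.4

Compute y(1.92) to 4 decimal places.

6.2468

Midpoint: k1 = f(x_n, y_n); k2 = f(x_n + h/2, y_n + (h/2)·k1); y_{n+1} = y_n + h·k2.
x=1.000000, y=2.400000:
  k1 = f(1.000000, 2.400000) = 2.568000
  k2 = f(1.230000, 2.990640) = 3.199985
  y ← 2.400000 + 0.46·3.199985 = 3.871993
x=1.460000, y=3.871993:
  k1 = f(1.460000, 3.871993) = 4.143033
  k2 = f(1.690000, 4.824890) = 5.162633
  y ← 3.871993 + 0.46·5.162633 = 6.246804
y(1.92) ≈ 6.2468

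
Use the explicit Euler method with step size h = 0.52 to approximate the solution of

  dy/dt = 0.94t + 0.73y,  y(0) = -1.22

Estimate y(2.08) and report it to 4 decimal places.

-2.4719

Euler: y_{n+1} = y_n + h·f(t_n, y_n).
t=0.000000, y=-1.220000: f=-0.890600 → y ← -1.220000 + 0.52·(-0.890600) = -1.683112
t=0.520000, y=-1.683112: f=-0.739872 → y ← -1.683112 + 0.52·(-0.739872) = -2.067845
t=1.040000, y=-2.067845: f=-0.531927 → y ← -2.067845 + 0.52·(-0.531927) = -2.344447
t=1.560000, y=-2.344447: f=-0.245047 → y ← -2.344447 + 0.52·(-0.245047) = -2.471872
y(2.08) ≈ -2.4719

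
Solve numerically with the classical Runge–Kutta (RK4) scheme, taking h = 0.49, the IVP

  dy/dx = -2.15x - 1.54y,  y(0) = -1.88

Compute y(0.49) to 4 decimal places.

RK4: k1 = f(x_n, y_n); k2 = f(x_n + h/2, y_n + (h/2)·k1); k3 = f(x_n + h/2, y_n + (h/2)·k2); k4 = f(x_n + h, y_n + h·k3); y_{n+1} = y_n + (h/6)·(k1 + 2k2 + 2k3 + k4).
x=0.000000, y=-1.880000:
  k1 = f(0.000000, -1.880000) = 2.895200
  k2 = f(0.245000, -1.170676) = 1.276091
  k3 = f(0.245000, -1.567358) = 1.886981
  k4 = f(0.490000, -0.955379) = 0.417784
  y ← -1.880000 + (0.49/6)·(k1 + 2k2 + 2k3 + k4) = -1.092805
y(0.49) ≈ -1.0928

-1.0928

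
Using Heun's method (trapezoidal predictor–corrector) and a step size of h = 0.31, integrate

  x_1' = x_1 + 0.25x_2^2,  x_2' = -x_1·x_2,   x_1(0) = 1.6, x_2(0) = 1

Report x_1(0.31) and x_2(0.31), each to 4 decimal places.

2.2335, 0.5822

Heun on (x_1,x_2): k1 = f(x_n, state_n); k2 = f(x_n + h, state_n + h·k1); state_{n+1} = state_n + (h/2)·(k1 + k2).
0.000000: (1.600000, 1.000000)
  k1 = (1.850000, -1.600000)
  predictor → (2.173500, 0.504000)
  k2 = (2.237004, -1.095444)
  → (2.233486, 0.582206)
(x_1(0.31), x_2(0.31)) ≈ (2.2335, 0.5822)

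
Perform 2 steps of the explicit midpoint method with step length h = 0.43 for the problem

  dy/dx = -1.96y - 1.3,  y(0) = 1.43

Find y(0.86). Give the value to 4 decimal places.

-0.1138

Midpoint: k1 = f(x_n, y_n); k2 = f(x_n + h/2, y_n + (h/2)·k1); y_{n+1} = y_n + h·k2.
x=0.000000, y=1.430000:
  k1 = f(0.000000, 1.430000) = -4.102800
  k2 = f(0.215000, 0.547898) = -2.373880
  y ← 1.430000 + 0.43·(-2.373880) = 0.409232
x=0.430000, y=0.409232:
  k1 = f(0.430000, 0.409232) = -2.102094
  k2 = f(0.645000, -0.042719) = -1.216272
  y ← 0.409232 + 0.43·(-1.216272) = -0.113765
y(0.86) ≈ -0.1138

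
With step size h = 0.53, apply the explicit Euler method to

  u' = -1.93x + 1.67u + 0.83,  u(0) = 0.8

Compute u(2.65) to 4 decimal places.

Euler: u_{n+1} = u_n + h·f(x_n, u_n).
x=0.000000, u=0.800000: f=2.166000 → u ← 0.800000 + 0.53·2.166000 = 1.947980
x=0.530000, u=1.947980: f=3.060227 → u ← 1.947980 + 0.53·3.060227 = 3.569900
x=1.060000, u=3.569900: f=4.745933 → u ← 3.569900 + 0.53·4.745933 = 6.085245
x=1.590000, u=6.085245: f=7.923659 → u ← 6.085245 + 0.53·7.923659 = 10.284784
x=2.120000, u=10.284784: f=13.913989 → u ← 10.284784 + 0.53·13.913989 = 17.659198
u(2.65) ≈ 17.6592

17.6592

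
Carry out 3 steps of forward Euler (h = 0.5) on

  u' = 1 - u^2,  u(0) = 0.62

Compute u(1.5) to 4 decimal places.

1.0000

Euler: u_{n+1} = u_n + h·f(x_n, u_n).
x=0.000000, u=0.620000: f=0.615600 → u ← 0.620000 + 0.5·0.615600 = 0.927800
x=0.500000, u=0.927800: f=0.139187 → u ← 0.927800 + 0.5·0.139187 = 0.997394
x=1.000000, u=0.997394: f=0.005206 → u ← 0.997394 + 0.5·0.005206 = 0.999997
u(1.5) ≈ 1.0000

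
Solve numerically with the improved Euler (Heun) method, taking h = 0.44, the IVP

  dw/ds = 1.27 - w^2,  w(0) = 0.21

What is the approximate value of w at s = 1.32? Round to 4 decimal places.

Heun: k1 = f(s_n, w_n); k2 = f(s_n + h, w_n + h·k1); w_{n+1} = w_n + (h/2)·(k1 + k2).
s=0.000000, w=0.210000:
  k1 = f(0.000000, 0.210000) = 1.225900
  k2 = f(0.440000, 0.749396) = 0.708406
  w ← 0.210000 + (0.44/2)·(1.225900 + 0.708406) = 0.635547
s=0.440000, w=0.635547:
  k1 = f(0.440000, 0.635547) = 0.866080
  k2 = f(0.880000, 1.016622) = 0.236479
  w ← 0.635547 + (0.44/2)·(0.866080 + 0.236479) = 0.878110
s=0.880000, w=0.878110:
  k1 = f(0.880000, 0.878110) = 0.498923
  k2 = f(1.320000, 1.097636) = 0.065195
  w ← 0.878110 + (0.44/2)·(0.498923 + 0.065195) = 1.002216
w(1.32) ≈ 1.0022

1.0022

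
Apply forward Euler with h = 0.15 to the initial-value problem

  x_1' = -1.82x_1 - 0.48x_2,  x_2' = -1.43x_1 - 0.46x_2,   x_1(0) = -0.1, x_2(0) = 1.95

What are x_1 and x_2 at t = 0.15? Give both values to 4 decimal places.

Euler on (x_1,x_2): x_1_{n+1} = x_1_n + h·x_1', x_2_{n+1} = x_2_n + h·x_2'.
0.000000: (-0.100000, 1.950000); f=(-0.754000, -0.754000) → (-0.213100, 1.836900)
(x_1(0.15), x_2(0.15)) ≈ (-0.2131, 1.8369)

-0.2131, 1.8369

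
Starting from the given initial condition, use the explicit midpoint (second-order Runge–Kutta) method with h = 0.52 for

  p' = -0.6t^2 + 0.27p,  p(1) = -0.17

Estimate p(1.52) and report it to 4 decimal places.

-0.7128

Midpoint: k1 = f(t_n, p_n); k2 = f(t_n + h/2, p_n + (h/2)·k1); p_{n+1} = p_n + h·k2.
t=1.000000, p=-0.170000:
  k1 = f(1.000000, -0.170000) = -0.645900
  k2 = f(1.260000, -0.337934) = -1.043802
  p ← -0.170000 + 0.52·(-1.043802) = -0.712777
p(1.52) ≈ -0.7128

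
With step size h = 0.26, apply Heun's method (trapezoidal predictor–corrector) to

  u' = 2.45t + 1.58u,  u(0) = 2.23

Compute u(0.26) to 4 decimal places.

3.4171

Heun: k1 = f(t_n, u_n); k2 = f(t_n + h, u_n + h·k1); u_{n+1} = u_n + (h/2)·(k1 + k2).
t=0.000000, u=2.230000:
  k1 = f(0.000000, 2.230000) = 3.523400
  k2 = f(0.260000, 3.146084) = 5.607813
  u ← 2.230000 + (0.26/2)·(3.523400 + 5.607813) = 3.417058
u(0.26) ≈ 3.4171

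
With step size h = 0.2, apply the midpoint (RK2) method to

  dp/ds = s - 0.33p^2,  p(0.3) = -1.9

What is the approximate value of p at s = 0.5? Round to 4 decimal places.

-2.0811

Midpoint: k1 = f(s_n, p_n); k2 = f(s_n + h/2, p_n + (h/2)·k1); p_{n+1} = p_n + h·k2.
s=0.300000, p=-1.900000:
  k1 = f(0.300000, -1.900000) = -0.891300
  k2 = f(0.400000, -1.989130) = -0.905691
  p ← -1.900000 + 0.2·(-0.905691) = -2.081138
p(0.5) ≈ -2.0811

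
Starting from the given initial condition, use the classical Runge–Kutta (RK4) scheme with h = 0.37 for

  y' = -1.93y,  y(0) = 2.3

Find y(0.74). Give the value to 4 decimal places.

RK4: k1 = f(t_n, y_n); k2 = f(t_n + h/2, y_n + (h/2)·k1); k3 = f(t_n + h/2, y_n + (h/2)·k2); k4 = f(t_n + h, y_n + h·k3); y_{n+1} = y_n + (h/6)·(k1 + 2k2 + 2k3 + k4).
t=0.000000, y=2.300000:
  k1 = f(0.000000, 2.300000) = -4.439000
  k2 = f(0.185000, 1.478785) = -2.854055
  k3 = f(0.185000, 1.772000) = -3.419960
  k4 = f(0.370000, 1.034615) = -1.996807
  y ← 2.300000 + (0.37/6)·(k1 + 2k2 + 2k3 + k4) = 1.129330
t=0.370000, y=1.129330:
  k1 = f(0.370000, 1.129330) = -2.179607
  k2 = f(0.555000, 0.726103) = -1.401378
  k3 = f(0.555000, 0.870075) = -1.679245
  k4 = f(0.740000, 0.508009) = -0.980458
  y ← 1.129330 + (0.37/6)·(k1 + 2k2 + 2k3 + k4) = 0.554516
y(0.74) ≈ 0.5545

0.5545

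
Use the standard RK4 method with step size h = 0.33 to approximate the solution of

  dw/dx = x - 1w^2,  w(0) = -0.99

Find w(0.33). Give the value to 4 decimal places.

-1.3962

RK4: k1 = f(x_n, w_n); k2 = f(x_n + h/2, w_n + (h/2)·k1); k3 = f(x_n + h/2, w_n + (h/2)·k2); k4 = f(x_n + h, w_n + h·k3); w_{n+1} = w_n + (h/6)·(k1 + 2k2 + 2k3 + k4).
x=0.000000, w=-0.990000:
  k1 = f(0.000000, -0.990000) = -0.980100
  k2 = f(0.165000, -1.151717) = -1.161451
  k3 = f(0.165000, -1.181639) = -1.231272
  k4 = f(0.330000, -1.396320) = -1.619709
  w ← -0.990000 + (0.33/6)·(k1 + 2k2 + 2k3 + k4) = -1.396189
w(0.33) ≈ -1.3962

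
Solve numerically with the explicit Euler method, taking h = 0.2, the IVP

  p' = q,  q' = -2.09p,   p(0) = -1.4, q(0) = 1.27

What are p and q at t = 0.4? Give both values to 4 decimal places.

-0.7750, 2.3342

Euler on (p,q): p_{n+1} = p_n + h·p', q_{n+1} = q_n + h·q'.
0.000000: (-1.400000, 1.270000); f=(1.270000, 2.926000) → (-1.146000, 1.855200)
0.200000: (-1.146000, 1.855200); f=(1.855200, 2.395140) → (-0.774960, 2.334228)
(p(0.4), q(0.4)) ≈ (-0.7750, 2.3342)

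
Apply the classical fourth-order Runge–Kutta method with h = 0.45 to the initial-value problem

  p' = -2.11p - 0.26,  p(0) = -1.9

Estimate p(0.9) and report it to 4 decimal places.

RK4: k1 = f(t_n, p_n); k2 = f(t_n + h/2, p_n + (h/2)·k1); k3 = f(t_n + h/2, p_n + (h/2)·k2); k4 = f(t_n + h, p_n + h·k3); p_{n+1} = p_n + (h/6)·(k1 + 2k2 + 2k3 + k4).
t=0.000000, p=-1.900000:
  k1 = f(0.000000, -1.900000) = 3.749000
  k2 = f(0.225000, -1.056475) = 1.969162
  k3 = f(0.225000, -1.456938) = 2.814140
  k4 = f(0.450000, -0.633637) = 1.076974
  p ← -1.900000 + (0.45/6)·(k1 + 2k2 + 2k3 + k4) = -0.820557
t=0.450000, p=-0.820557:
  k1 = f(0.450000, -0.820557) = 1.471374
  k2 = f(0.675000, -0.489497) = 0.772839
  k3 = f(0.675000, -0.646668) = 1.104469
  k4 = f(0.900000, -0.323546) = 0.422681
  p ← -0.820557 + (0.45/6)·(k1 + 2k2 + 2k3 + k4) = -0.396906
p(0.9) ≈ -0.3969

-0.3969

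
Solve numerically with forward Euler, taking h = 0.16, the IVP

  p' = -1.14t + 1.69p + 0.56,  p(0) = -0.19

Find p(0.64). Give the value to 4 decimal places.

Euler: p_{n+1} = p_n + h·f(t_n, p_n).
t=0.000000, p=-0.190000: f=0.238900 → p ← -0.190000 + 0.16·0.238900 = -0.151776
t=0.160000, p=-0.151776: f=0.121099 → p ← -0.151776 + 0.16·0.121099 = -0.132400
t=0.320000, p=-0.132400: f=-0.028556 → p ← -0.132400 + 0.16·(-0.028556) = -0.136969
t=0.480000, p=-0.136969: f=-0.218678 → p ← -0.136969 + 0.16·(-0.218678) = -0.171958
p(0.64) ≈ -0.1720

-0.1720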